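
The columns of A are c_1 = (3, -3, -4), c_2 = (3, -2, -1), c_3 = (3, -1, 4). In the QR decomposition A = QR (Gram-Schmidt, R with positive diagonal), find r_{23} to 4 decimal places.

r_{23} = 5.0216

c_1 = (3, -3, -4); ‖c_1‖ = 5.8310, so e_1 = (0.5145, -0.5145, -0.6860).
e_1·c_2 = 0.5145·3 + (-0.5145)·(-2) + (-0.6860)·(-1) = 3.2585.
u_2 = c_2 − 3.2585·e_1 = (1.3235, -0.3235, 1.2353).
‖u_2‖ = 1.8391, so e_2 = (0.7197, -0.1759, 0.6717).
r_{23} = e_2·c_3 = 5.0216.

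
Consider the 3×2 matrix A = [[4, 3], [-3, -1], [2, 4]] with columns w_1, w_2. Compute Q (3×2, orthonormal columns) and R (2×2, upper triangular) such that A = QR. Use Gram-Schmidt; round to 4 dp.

e_1 = w_1/‖w_1‖ = (4, -3, 2)/5.3852 = (0.7428, -0.5571, 0.3714).
r_{12} = e_1·w_2 = 4.2710.
u_2 = w_2 − 4.2710·e_1 = (-0.1724, 1.3793, 2.4138).
‖u_2‖ = 2.7854, so e_2 = (-0.0619, 0.4952, 0.8666).

Q = [[0.7428, -0.0619], [-0.5571, 0.4952], [0.3714, 0.8666]], R = [[5.3852, 4.2710], [0.0000, 2.7854]]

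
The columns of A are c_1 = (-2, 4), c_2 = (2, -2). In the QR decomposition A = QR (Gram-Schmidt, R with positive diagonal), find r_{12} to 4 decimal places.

c_1 = (-2, 4); ‖c_1‖ = 4.4721, so e_1 = (-0.4472, 0.8944).
r_{12} = e_1·c_2 = -2.6833.

r_{12} = -2.6833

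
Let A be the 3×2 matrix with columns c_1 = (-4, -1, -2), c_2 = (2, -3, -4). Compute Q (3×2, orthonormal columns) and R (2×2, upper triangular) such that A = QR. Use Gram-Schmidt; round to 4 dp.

q_1 = c_1/‖c_1‖ = (-4, -1, -2)/4.5826 = (-0.8729, -0.2182, -0.4364).
r_{12} = q_1·c_2 = 0.6547.
u_2 = c_2 − 0.6547·q_1 = (2.5714, -2.8571, -3.7143).
‖u_2‖ = 5.3452, so q_2 = (0.4811, -0.5345, -0.6949).

Q = [[-0.8729, 0.4811], [-0.2182, -0.5345], [-0.4364, -0.6949]], R = [[4.5826, 0.6547], [0.0000, 5.3452]]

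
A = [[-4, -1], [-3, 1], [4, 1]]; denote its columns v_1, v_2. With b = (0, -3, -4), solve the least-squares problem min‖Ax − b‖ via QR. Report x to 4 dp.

x = (0.1429, -2.5714)

v_1 = (-4, -3, 4); ‖v_1‖ = 6.4031, so e_1 = (-0.6247, -0.4685, 0.6247).
e_1·v_2 = (-0.6247)·(-1) + (-0.4685)·1 + 0.6247·1 = 0.7809.
u_2 = v_2 − 0.7809·e_1 = (-0.5122, 1.3659, 0.5122).
‖u_2‖ = 1.5460, so e_2 = (-0.3313, 0.8835, 0.3313).
Qᵀb = (-1.0932, -3.9755).
Back-substitute: x_2 = -3.9755/1.5460 = -2.5714.
x_1 = (-1.0932 − 0.7809·(-2.5714))/6.4031 = 0.1429.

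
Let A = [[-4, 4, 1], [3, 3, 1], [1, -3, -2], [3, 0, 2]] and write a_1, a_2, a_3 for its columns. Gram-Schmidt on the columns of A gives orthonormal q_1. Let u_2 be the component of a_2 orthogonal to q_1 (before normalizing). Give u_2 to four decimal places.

u_2 = (2.8571, 3.8571, -2.7143, 0.8571)

q_1 = a_1/‖a_1‖ = (-4, 3, 1, 3)/5.9161 = (-0.6761, 0.5071, 0.1690, 0.5071).
r_{12} = q_1·a_2 = -1.6903.
u_2 = a_2 + 1.6903·q_1 = (2.8571, 3.8571, -2.7143, 0.8571).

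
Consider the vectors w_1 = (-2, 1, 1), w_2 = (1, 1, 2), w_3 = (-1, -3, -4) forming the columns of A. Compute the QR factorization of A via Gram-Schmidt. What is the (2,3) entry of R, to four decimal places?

r_{23} = -4.6234

w_1 = (-2, 1, 1); ‖w_1‖ = 2.4495, so q_1 = (-0.8165, 0.4082, 0.4082).
q_1·w_2 = (-0.8165)·1 + 0.4082·1 + 0.4082·2 = 0.4082.
u_2 = w_2 − 0.4082·q_1 = (1.3333, 0.8333, 1.8333).
‖u_2‖ = 2.4152, so q_2 = (0.5521, 0.3450, 0.7591).
r_{23} = q_2·w_3 = -4.6234.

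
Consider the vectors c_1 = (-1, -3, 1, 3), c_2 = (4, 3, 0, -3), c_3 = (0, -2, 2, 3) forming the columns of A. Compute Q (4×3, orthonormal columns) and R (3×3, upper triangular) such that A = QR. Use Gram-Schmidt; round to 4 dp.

c_1 = (-1, -3, 1, 3); ‖c_1‖ = 4.4721, so e_1 = (-0.2236, -0.6708, 0.2236, 0.6708).
e_1·c_2 = (-0.2236)·4 + (-0.6708)·3 + 0.2236·0 + 0.6708·(-3) = -4.9193.
u_2 = c_2 + 4.9193·e_1 = (2.9000, -0.3000, 1.1000, 0.3000).
‖u_2‖ = 3.1305, so e_2 = (0.9264, -0.0958, 0.3514, 0.0958).
e_1·c_3 = (-0.2236)·0 + (-0.6708)·(-2) + 0.2236·2 + 0.6708·3 = 3.8013; e_2·c_3 = 0.9264·0 + (-0.0958)·(-2) + 0.3514·2 + 0.0958·3 = 1.1819.
u_3 = c_3 − 3.8013·e_1 − 1.1819·e_2 = (-0.2449, 0.6633, 0.7347, 0.3367).
‖u_3‖ = 1.0738, so e_3 = (-0.2281, 0.6177, 0.6842, 0.3136).

Q = [[-0.2236, 0.9264, -0.2281], [-0.6708, -0.0958, 0.6177], [0.2236, 0.3514, 0.6842], [0.6708, 0.0958, 0.3136]], R = [[4.4721, -4.9193, 3.8013], [0.0000, 3.1305, 1.1819], [0.0000, 0.0000, 1.0738]]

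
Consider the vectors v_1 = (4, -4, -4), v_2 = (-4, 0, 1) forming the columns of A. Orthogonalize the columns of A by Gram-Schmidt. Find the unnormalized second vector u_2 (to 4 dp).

u_2 = (-2.3333, -1.6667, -0.6667)

v_1 = (4, -4, -4); ‖v_1‖ = 6.9282, so q_1 = (0.5774, -0.5774, -0.5774).
q_1·v_2 = 0.5774·(-4) + (-0.5774)·0 + (-0.5774)·1 = -2.8868.
u_2 = v_2 + 2.8868·q_1 = (-2.3333, -1.6667, -0.6667).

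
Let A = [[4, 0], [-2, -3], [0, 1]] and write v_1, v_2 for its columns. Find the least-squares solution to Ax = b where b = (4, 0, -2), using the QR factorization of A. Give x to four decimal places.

x = (1.0488, -0.8293)

v_1 = (4, -2, 0); ‖v_1‖ = 4.4721, so q_1 = (0.8944, -0.4472, 0.0000).
q_1·v_2 = 0.8944·0 + (-0.4472)·(-3) + 0.0000·1 = 1.3416.
u_2 = v_2 − 1.3416·q_1 = (-1.2000, -2.4000, 1.0000).
‖u_2‖ = 2.8636, so q_2 = (-0.4191, -0.8381, 0.3492).
Qᵀb = (3.5777, -2.3747).
Back-substitute: x_2 = -2.3747/2.8636 = -0.8293.
x_1 = (3.5777 − 1.3416·(-0.8293))/4.4721 = 1.0488.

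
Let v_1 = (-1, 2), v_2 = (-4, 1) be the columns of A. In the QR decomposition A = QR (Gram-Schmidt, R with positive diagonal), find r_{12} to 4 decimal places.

r_{12} = 2.6833

q_1 = v_1/‖v_1‖ = (-1, 2)/2.2361 = (-0.4472, 0.8944).
r_{12} = q_1·v_2 = 2.6833.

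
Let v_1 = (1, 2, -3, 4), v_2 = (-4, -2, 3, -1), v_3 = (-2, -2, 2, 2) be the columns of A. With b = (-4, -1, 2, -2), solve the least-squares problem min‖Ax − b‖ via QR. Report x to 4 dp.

e_1 = v_1/‖v_1‖ = (1, 2, -3, 4)/5.4772 = (0.1826, 0.3651, -0.5477, 0.7303).
r_{12} = e_1·v_2 = -3.8341.
u_2 = v_2 + 3.8341·e_1 = (-3.3000, -0.6000, 0.9000, 1.8000).
‖u_2‖ = 3.9115, so e_2 = (-0.8437, -0.1534, 0.2301, 0.4602).
r_{13} = e_1·v_3 = -0.7303; r_{23} = e_2·v_3 = 3.3746.
u_3 = v_3 + 0.7303·e_1 − 3.3746·e_2 = (0.9804, -1.2157, 0.8235, 0.9804).
‖u_3‖ = 2.0195, so e_3 = (0.4855, -0.6020, 0.4078, 0.4855).
Qᵀb = (-3.6515, 3.0679, -1.4952).
Back-substitute: x_3 = -1.4952/2.0195 = -0.7404.
x_2 = (3.0679 − 3.3746·(-0.7404))/3.9115 = 1.4231.
x_1 = (-3.6515 + 3.8341·1.4231 + 0.7303·(-0.7404))/5.4772 = 0.2308.

x = (0.2308, 1.4231, -0.7404)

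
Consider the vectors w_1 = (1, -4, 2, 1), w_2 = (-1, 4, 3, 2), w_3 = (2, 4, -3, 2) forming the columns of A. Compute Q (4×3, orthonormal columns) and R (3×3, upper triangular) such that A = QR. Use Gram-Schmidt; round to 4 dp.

Q = [[0.2132, -0.1152, 0.6697], [-0.8528, 0.4607, 0.1361], [0.4264, 0.7443, -0.3756], [0.2132, 0.4696, 0.6260]], R = [[4.6904, -1.9188, -3.8376], [0.0000, 5.1301, 0.3190], [0.0000, 0.0000, 4.2627]]

e_1 = w_1/‖w_1‖ = (1, -4, 2, 1)/4.6904 = (0.2132, -0.8528, 0.4264, 0.2132).
r_{12} = e_1·w_2 = -1.9188.
u_2 = w_2 + 1.9188·e_1 = (-0.5909, 2.3636, 3.8182, 2.4091).
‖u_2‖ = 5.1301, so e_2 = (-0.1152, 0.4607, 0.7443, 0.4696).
r_{13} = e_1·w_3 = -3.8376; r_{23} = e_2·w_3 = 0.3190.
u_3 = w_3 + 3.8376·e_1 − 0.3190·e_2 = (2.8549, 0.5803, -1.6010, 2.6684).
‖u_3‖ = 4.2627, so e_3 = (0.6697, 0.1361, -0.3756, 0.6260).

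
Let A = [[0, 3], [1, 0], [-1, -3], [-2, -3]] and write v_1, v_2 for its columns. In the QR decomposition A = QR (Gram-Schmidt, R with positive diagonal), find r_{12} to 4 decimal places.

r_{12} = 3.6742

v_1 = (0, 1, -1, -2); ‖v_1‖ = 2.4495, so q_1 = (0.0000, 0.4082, -0.4082, -0.8165).
r_{12} = q_1·v_2 = 3.6742.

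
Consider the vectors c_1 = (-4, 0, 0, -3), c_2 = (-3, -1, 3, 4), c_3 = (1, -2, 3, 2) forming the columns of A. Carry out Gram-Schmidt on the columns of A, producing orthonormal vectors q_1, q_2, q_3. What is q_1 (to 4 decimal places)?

q_1 = c_1/‖c_1‖ = (-4, 0, 0, -3)/5.0000 = (-0.8000, 0.0000, 0.0000, -0.6000).

q_1 = (-0.8000, 0.0000, 0.0000, -0.6000)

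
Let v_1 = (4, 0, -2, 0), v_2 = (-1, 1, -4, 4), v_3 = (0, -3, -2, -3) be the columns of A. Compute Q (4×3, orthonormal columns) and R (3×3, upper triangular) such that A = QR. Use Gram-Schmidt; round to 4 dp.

Q = [[0.8944, -0.3124, -0.2779], [0.0000, 0.1736, -0.6283], [-0.4472, -0.6248, -0.5558], [0.0000, 0.6942, -0.4681]], R = [[4.4721, 0.8944, 0.8944], [0.0000, 5.7619, -1.3537], [0.0000, 0.0000, 4.4008]]

e_1 = v_1/‖v_1‖ = (4, 0, -2, 0)/4.4721 = (0.8944, 0.0000, -0.4472, 0.0000).
r_{12} = e_1·v_2 = 0.8944.
u_2 = v_2 − 0.8944·e_1 = (-1.8000, 1.0000, -3.6000, 4.0000).
‖u_2‖ = 5.7619, so e_2 = (-0.3124, 0.1736, -0.6248, 0.6942).
r_{13} = e_1·v_3 = 0.8944; r_{23} = e_2·v_3 = -1.3537.
u_3 = v_3 − 0.8944·e_1 + 1.3537·e_2 = (-1.2229, -2.7651, -2.4458, -2.0602).
‖u_3‖ = 4.4008, so e_3 = (-0.2779, -0.6283, -0.5558, -0.4681).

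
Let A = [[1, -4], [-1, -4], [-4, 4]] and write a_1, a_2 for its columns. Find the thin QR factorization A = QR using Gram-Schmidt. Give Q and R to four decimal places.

Q = [[0.2357, -0.5353], [-0.2357, -0.8412], [-0.9428, 0.0765]], R = [[4.2426, -3.7712], [0.0000, 5.8119]]

a_1 = (1, -1, -4); ‖a_1‖ = 4.2426, so e_1 = (0.2357, -0.2357, -0.9428).
e_1·a_2 = 0.2357·(-4) + (-0.2357)·(-4) + (-0.9428)·4 = -3.7712.
u_2 = a_2 + 3.7712·e_1 = (-3.1111, -4.8889, 0.4444).
‖u_2‖ = 5.8119, so e_2 = (-0.5353, -0.8412, 0.0765).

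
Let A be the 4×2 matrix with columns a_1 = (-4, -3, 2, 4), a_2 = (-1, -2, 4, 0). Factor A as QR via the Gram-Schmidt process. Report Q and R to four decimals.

e_1 = a_1/‖a_1‖ = (-4, -3, 2, 4)/6.7082 = (-0.5963, -0.4472, 0.2981, 0.5963).
r_{12} = e_1·a_2 = 2.6833.
u_2 = a_2 − 2.6833·e_1 = (0.6000, -0.8000, 3.2000, -1.6000).
‖u_2‖ = 3.7148, so e_2 = (0.1615, -0.2154, 0.8614, -0.4307).

Q = [[-0.5963, 0.1615], [-0.4472, -0.2154], [0.2981, 0.8614], [0.5963, -0.4307]], R = [[6.7082, 2.6833], [0.0000, 3.7148]]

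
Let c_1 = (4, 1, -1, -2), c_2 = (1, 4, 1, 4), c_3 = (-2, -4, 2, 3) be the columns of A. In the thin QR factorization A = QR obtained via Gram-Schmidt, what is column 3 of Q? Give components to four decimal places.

e_3 = (0.4811, -0.6672, 0.3272, 0.4651)

e_1 = c_1/‖c_1‖ = (4, 1, -1, -2)/4.6904 = (0.8528, 0.2132, -0.2132, -0.4264).
r_{12} = e_1·c_2 = -0.2132.
u_2 = c_2 + 0.2132·e_1 = (1.1818, 4.0455, 0.9545, 3.9091).
‖u_2‖ = 5.8271, so e_2 = (0.2028, 0.6943, 0.1638, 0.6709).
r_{13} = e_1·c_3 = -4.2640; r_{23} = e_2·c_3 = -0.8425.
u_3 = c_3 + 4.2640·e_1 + 0.8425·e_2 = (1.8072, -2.5060, 1.2289, 1.7470).
‖u_3‖ = 3.7561, so e_3 = (0.4811, -0.6672, 0.3272, 0.4651).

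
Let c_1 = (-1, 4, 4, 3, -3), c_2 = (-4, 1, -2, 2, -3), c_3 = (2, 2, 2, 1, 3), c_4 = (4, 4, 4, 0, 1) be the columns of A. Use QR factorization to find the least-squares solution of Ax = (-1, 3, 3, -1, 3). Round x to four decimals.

x = (0.1408, 0.0370, 0.8845, -0.0724)

c_1 = (-1, 4, 4, 3, -3); ‖c_1‖ = 7.1414, so e_1 = (-0.1400, 0.5601, 0.5601, 0.4201, -0.4201).
e_1·c_2 = (-0.1400)·(-4) + 0.5601·1 + 0.5601·(-2) + 0.4201·2 + (-0.4201)·(-3) = 2.1004.
u_2 = c_2 − 2.1004·e_1 = (-3.7059, -0.1765, -3.1765, 1.1176, -2.1176).
‖u_2‖ = 5.4395, so e_2 = (-0.6813, -0.0324, -0.5840, 0.2055, -0.3893).
e_1·c_3 = (-0.1400)·2 + 0.5601·2 + 0.5601·2 + 0.4201·1 + (-0.4201)·3 = 1.1202; e_2·c_3 = (-0.6813)·2 + (-0.0324)·2 + (-0.5840)·2 + 0.2055·1 + (-0.3893)·3 = -3.5578.
u_3 = c_3 − 1.1202·e_1 + 3.5578·e_2 = (-0.2671, 1.2571, -0.7051, 1.2604, 2.0855).
‖u_3‖ = 2.8437, so e_3 = (-0.0939, 0.4421, -0.2479, 0.4432, 0.7334).
e_1·c_4 = (-0.1400)·4 + 0.5601·4 + 0.5601·4 + 0.4201·0 + (-0.4201)·1 = 3.5007; e_2·c_4 = (-0.6813)·4 + (-0.0324)·4 + (-0.5840)·4 + 0.2055·0 + (-0.3893)·1 = -5.5801; e_3·c_4 = (-0.0939)·4 + 0.4421·4 + (-0.2479)·4 + 0.4432·0 + 0.7334·1 = 1.1342.
u_4 = c_4 − 3.5007·e_1 + 5.5801·e_2 − 1.1342·e_3 = (0.7951, 1.3568, -0.9381, -0.8268, -0.5336).
‖u_4‖ = 2.0788, so e_4 = (0.3825, 0.6527, -0.4513, -0.3977, -0.2567).
Qᵀb = (1.8204, -2.5413, 2.4331, -0.1505).
Back-substitute: x_4 = -0.1505/2.0788 = -0.0724.
x_3 = (2.4331 − 1.1342·(-0.0724))/2.8437 = 0.8845.
x_2 = (-2.5413 + 3.5578·0.8845 + 5.5801·(-0.0724))/5.4395 = 0.0370.
x_1 = (1.8204 − 2.1004·0.0370 − 1.1202·0.8845 − 3.5007·(-0.0724))/7.1414 = 0.1408.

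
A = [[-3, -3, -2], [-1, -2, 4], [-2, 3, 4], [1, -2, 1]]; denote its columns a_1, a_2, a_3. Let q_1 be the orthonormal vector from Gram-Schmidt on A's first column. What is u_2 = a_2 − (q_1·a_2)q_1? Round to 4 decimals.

u_2 = (-2.4000, -1.8000, 3.4000, -2.2000)

q_1 = a_1/‖a_1‖ = (-3, -1, -2, 1)/3.8730 = (-0.7746, -0.2582, -0.5164, 0.2582).
r_{12} = q_1·a_2 = 0.7746.
u_2 = a_2 − 0.7746·q_1 = (-2.4000, -1.8000, 3.4000, -2.2000).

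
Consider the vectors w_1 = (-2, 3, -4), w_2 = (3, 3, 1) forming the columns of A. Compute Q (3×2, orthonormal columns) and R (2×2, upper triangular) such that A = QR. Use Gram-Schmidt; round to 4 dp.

Q = [[-0.3714, 0.6730], [0.5571, 0.7126], [-0.7428, 0.1980]], R = [[5.3852, -0.1857], [0.0000, 4.3549]]

w_1 = (-2, 3, -4); ‖w_1‖ = 5.3852, so e_1 = (-0.3714, 0.5571, -0.7428).
e_1·w_2 = (-0.3714)·3 + 0.5571·3 + (-0.7428)·1 = -0.1857.
u_2 = w_2 + 0.1857·e_1 = (2.9310, 3.1034, 0.8621).
‖u_2‖ = 4.3549, so e_2 = (0.6730, 0.7126, 0.1980).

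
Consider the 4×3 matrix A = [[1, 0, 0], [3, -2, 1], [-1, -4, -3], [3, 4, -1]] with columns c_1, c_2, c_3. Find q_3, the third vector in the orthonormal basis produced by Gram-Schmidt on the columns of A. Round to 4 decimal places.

q_1 = c_1/‖c_1‖ = (1, 3, -1, 3)/4.4721 = (0.2236, 0.6708, -0.2236, 0.6708).
r_{12} = q_1·c_2 = 2.2361.
u_2 = c_2 − 2.2361·q_1 = (-0.5000, -3.5000, -3.5000, 2.5000).
‖u_2‖ = 5.5678, so q_2 = (-0.0898, -0.6286, -0.6286, 0.4490).
r_{13} = q_1·c_3 = 0.6708; r_{23} = q_2·c_3 = 0.8082.
u_3 = c_3 − 0.6708·q_1 − 0.8082·q_2 = (-0.0774, 1.0581, -2.3419, -1.8129).
‖u_3‖ = 3.1459, so q_3 = (-0.0246, 0.3363, -0.7444, -0.5763).

q_3 = (-0.0246, 0.3363, -0.7444, -0.5763)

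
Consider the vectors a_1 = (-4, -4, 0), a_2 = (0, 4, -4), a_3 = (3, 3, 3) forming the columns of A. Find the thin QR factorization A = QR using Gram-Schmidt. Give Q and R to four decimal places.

a_1 = (-4, -4, 0); ‖a_1‖ = 5.6569, so e_1 = (-0.7071, -0.7071, 0.0000).
e_1·a_2 = (-0.7071)·0 + (-0.7071)·4 + 0.0000·(-4) = -2.8284.
u_2 = a_2 + 2.8284·e_1 = (-2.0000, 2.0000, -4.0000).
‖u_2‖ = 4.8990, so e_2 = (-0.4082, 0.4082, -0.8165).
e_1·a_3 = (-0.7071)·3 + (-0.7071)·3 + 0.0000·3 = -4.2426; e_2·a_3 = (-0.4082)·3 + 0.4082·3 + (-0.8165)·3 = -2.4495.
u_3 = a_3 + 4.2426·e_1 + 2.4495·e_2 = (-1.0000, 1.0000, 1.0000).
‖u_3‖ = 1.7321, so e_3 = (-0.5774, 0.5774, 0.5774).

Q = [[-0.7071, -0.4082, -0.5774], [-0.7071, 0.4082, 0.5774], [0.0000, -0.8165, 0.5774]], R = [[5.6569, -2.8284, -4.2426], [0.0000, 4.8990, -2.4495], [0.0000, 0.0000, 1.7321]]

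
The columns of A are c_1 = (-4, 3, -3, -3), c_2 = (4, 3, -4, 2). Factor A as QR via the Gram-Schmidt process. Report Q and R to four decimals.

q_1 = c_1/‖c_1‖ = (-4, 3, -3, -3)/6.5574 = (-0.6100, 0.4575, -0.4575, -0.4575).
r_{12} = q_1·c_2 = -0.1525.
u_2 = c_2 + 0.1525·q_1 = (3.9070, 3.0698, -4.0698, 1.9302).
‖u_2‖ = 6.7065, so q_2 = (0.5826, 0.4577, -0.6068, 0.2878).

Q = [[-0.6100, 0.5826], [0.4575, 0.4577], [-0.4575, -0.6068], [-0.4575, 0.2878]], R = [[6.5574, -0.1525], [0.0000, 6.7065]]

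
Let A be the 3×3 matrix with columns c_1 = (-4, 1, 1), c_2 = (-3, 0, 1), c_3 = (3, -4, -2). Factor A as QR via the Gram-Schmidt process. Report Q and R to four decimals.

c_1 = (-4, 1, 1); ‖c_1‖ = 4.2426, so q_1 = (-0.9428, 0.2357, 0.2357).
q_1·c_2 = (-0.9428)·(-3) + 0.2357·0 + 0.2357·1 = 3.0641.
u_2 = c_2 − 3.0641·q_1 = (-0.1111, -0.7222, 0.2778).
‖u_2‖ = 0.7817, so q_2 = (-0.1421, -0.9239, 0.3553).
q_1·c_3 = (-0.9428)·3 + 0.2357·(-4) + 0.2357·(-2) = -4.2426; q_2·c_3 = (-0.1421)·3 + (-0.9239)·(-4) + 0.3553·(-2) = 2.5584.
u_3 = c_3 + 4.2426·q_1 − 2.5584·q_2 = (-0.6364, -0.6364, -1.9091).
‖u_3‖ = 2.1106, so q_3 = (-0.3015, -0.3015, -0.9045).

Q = [[-0.9428, -0.1421, -0.3015], [0.2357, -0.9239, -0.3015], [0.2357, 0.3553, -0.9045]], R = [[4.2426, 3.0641, -4.2426], [0.0000, 0.7817, 2.5584], [0.0000, 0.0000, 2.1106]]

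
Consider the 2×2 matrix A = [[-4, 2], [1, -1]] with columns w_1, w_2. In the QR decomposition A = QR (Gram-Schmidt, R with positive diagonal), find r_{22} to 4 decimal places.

e_1 = w_1/‖w_1‖ = (-4, 1)/4.1231 = (-0.9701, 0.2425).
r_{12} = e_1·w_2 = -2.1828.
u_2 = w_2 + 2.1828·e_1 = (-0.1176, -0.4706).
r_{22} = ‖u_2‖ = 0.4851.

r_{22} = 0.4851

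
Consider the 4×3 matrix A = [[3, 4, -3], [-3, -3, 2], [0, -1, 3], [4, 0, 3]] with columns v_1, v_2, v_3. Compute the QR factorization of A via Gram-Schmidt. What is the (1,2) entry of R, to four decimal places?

r_{12} = 3.6015

q_1 = v_1/‖v_1‖ = (3, -3, 0, 4)/5.8310 = (0.5145, -0.5145, 0.0000, 0.6860).
r_{12} = q_1·v_2 = 3.6015.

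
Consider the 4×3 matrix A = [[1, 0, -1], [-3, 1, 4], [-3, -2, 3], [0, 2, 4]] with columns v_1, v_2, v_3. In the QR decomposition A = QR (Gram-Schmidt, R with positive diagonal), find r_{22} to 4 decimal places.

q_1 = v_1/‖v_1‖ = (1, -3, -3, 0)/4.3589 = (0.2294, -0.6882, -0.6882, 0.0000).
r_{12} = q_1·v_2 = 0.6882.
u_2 = v_2 − 0.6882·q_1 = (-0.1579, 1.4737, -1.5263, 2.0000).
r_{22} = ‖u_2‖ = 2.9200.

r_{22} = 2.9200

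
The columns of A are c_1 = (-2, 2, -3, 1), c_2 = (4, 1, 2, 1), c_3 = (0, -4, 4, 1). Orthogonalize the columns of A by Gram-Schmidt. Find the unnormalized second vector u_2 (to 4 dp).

c_1 = (-2, 2, -3, 1); ‖c_1‖ = 4.2426, so e_1 = (-0.4714, 0.4714, -0.7071, 0.2357).
e_1·c_2 = (-0.4714)·4 + 0.4714·1 + (-0.7071)·2 + 0.2357·1 = -2.5927.
u_2 = c_2 + 2.5927·e_1 = (2.7778, 2.2222, 0.1667, 1.6111).

u_2 = (2.7778, 2.2222, 0.1667, 1.6111)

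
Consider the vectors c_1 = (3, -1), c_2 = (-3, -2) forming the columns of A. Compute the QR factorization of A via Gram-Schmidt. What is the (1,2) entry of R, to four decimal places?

c_1 = (3, -1); ‖c_1‖ = 3.1623, so e_1 = (0.9487, -0.3162).
r_{12} = e_1·c_2 = -2.2136.

r_{12} = -2.2136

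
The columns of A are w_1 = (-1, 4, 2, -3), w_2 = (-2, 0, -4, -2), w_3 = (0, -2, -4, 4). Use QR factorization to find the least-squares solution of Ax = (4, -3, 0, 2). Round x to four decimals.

x = (-1.0617, -0.3827, -0.3519)

w_1 = (-1, 4, 2, -3); ‖w_1‖ = 5.4772, so e_1 = (-0.1826, 0.7303, 0.3651, -0.5477).
e_1·w_2 = (-0.1826)·(-2) + 0.7303·0 + 0.3651·(-4) + (-0.5477)·(-2) = 0.0000.
u_2 = w_2 + 0.0000·e_1 = (-2.0000, 0.0000, -4.0000, -2.0000).
‖u_2‖ = 4.8990, so e_2 = (-0.4082, 0.0000, -0.8165, -0.4082).
e_1·w_3 = (-0.1826)·0 + 0.7303·(-2) + 0.3651·(-4) + (-0.5477)·4 = -5.1121; e_2·w_3 = (-0.4082)·0 + 0.0000·(-2) + (-0.8165)·(-4) + (-0.4082)·4 = 1.6330.
u_3 = w_3 + 5.1121·e_1 − 1.6330·e_2 = (-0.2667, 1.7333, -0.8000, 1.8667).
‖u_3‖ = 2.6833, so e_3 = (-0.0994, 0.6460, -0.2981, 0.6957).
Qᵀb = (-4.0166, -2.4495, -0.9441).
Back-substitute: x_3 = -0.9441/2.6833 = -0.3519.
x_2 = (-2.4495 − 1.6330·(-0.3519))/4.8990 = -0.3827.
x_1 = (-4.0166 + 0.0000·(-0.3827) + 5.1121·(-0.3519))/5.4772 = -1.0617.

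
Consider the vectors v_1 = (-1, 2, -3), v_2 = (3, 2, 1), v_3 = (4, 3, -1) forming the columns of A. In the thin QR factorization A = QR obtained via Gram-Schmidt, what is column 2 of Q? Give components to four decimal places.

q_1 = v_1/‖v_1‖ = (-1, 2, -3)/3.7417 = (-0.2673, 0.5345, -0.8018).
r_{12} = q_1·v_2 = -0.5345.
u_2 = v_2 + 0.5345·q_1 = (2.8571, 2.2857, 0.5714).
‖u_2‖ = 3.7033, so q_2 = (0.7715, 0.6172, 0.1543).

q_2 = (0.7715, 0.6172, 0.1543)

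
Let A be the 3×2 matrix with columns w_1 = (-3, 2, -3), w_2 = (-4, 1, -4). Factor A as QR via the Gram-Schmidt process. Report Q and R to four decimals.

q_1 = w_1/‖w_1‖ = (-3, 2, -3)/4.6904 = (-0.6396, 0.4264, -0.6396).
r_{12} = q_1·w_2 = 5.5432.
u_2 = w_2 − 5.5432·q_1 = (-0.4545, -1.3636, -0.4545).
‖u_2‖ = 1.5076, so q_2 = (-0.3015, -0.9045, -0.3015).

Q = [[-0.6396, -0.3015], [0.4264, -0.9045], [-0.6396, -0.3015]], R = [[4.6904, 5.5432], [0.0000, 1.5076]]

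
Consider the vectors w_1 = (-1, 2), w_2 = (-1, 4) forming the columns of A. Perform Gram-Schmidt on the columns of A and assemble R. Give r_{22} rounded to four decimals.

w_1 = (-1, 2); ‖w_1‖ = 2.2361, so e_1 = (-0.4472, 0.8944).
e_1·w_2 = (-0.4472)·(-1) + 0.8944·4 = 4.0249.
u_2 = w_2 − 4.0249·e_1 = (0.8000, 0.4000).
r_{22} = ‖u_2‖ = 0.8944.

r_{22} = 0.8944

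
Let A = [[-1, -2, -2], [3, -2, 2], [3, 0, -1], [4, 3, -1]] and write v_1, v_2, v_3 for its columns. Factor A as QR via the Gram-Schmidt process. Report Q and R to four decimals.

Q = [[-0.1690, -0.4548, -0.7707], [0.5071, -0.6895, 0.4407], [0.5071, -0.1760, -0.4042], [0.6761, 0.5355, -0.2200]], R = [[5.9161, 1.3522, 0.1690], [0.0000, 3.8951, -0.8289], [0.0000, 0.0000, 3.0470]]

v_1 = (-1, 3, 3, 4); ‖v_1‖ = 5.9161, so e_1 = (-0.1690, 0.5071, 0.5071, 0.6761).
e_1·v_2 = (-0.1690)·(-2) + 0.5071·(-2) + 0.5071·0 + 0.6761·3 = 1.3522.
u_2 = v_2 − 1.3522·e_1 = (-1.7714, -2.6857, -0.6857, 2.0857).
‖u_2‖ = 3.8951, so e_2 = (-0.4548, -0.6895, -0.1760, 0.5355).
e_1·v_3 = (-0.1690)·(-2) + 0.5071·2 + 0.5071·(-1) + 0.6761·(-1) = 0.1690; e_2·v_3 = (-0.4548)·(-2) + (-0.6895)·2 + (-0.1760)·(-1) + 0.5355·(-1) = -0.8289.
u_3 = v_3 − 0.1690·e_1 + 0.8289·e_2 = (-2.3484, 1.3427, -1.2316, -0.6704).
‖u_3‖ = 3.0470, so e_3 = (-0.7707, 0.4407, -0.4042, -0.2200).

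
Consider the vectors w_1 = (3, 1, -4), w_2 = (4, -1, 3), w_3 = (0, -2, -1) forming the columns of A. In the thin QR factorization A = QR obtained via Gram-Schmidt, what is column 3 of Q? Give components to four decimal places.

q_3 = (-0.0385, -0.9623, -0.2694)

w_1 = (3, 1, -4); ‖w_1‖ = 5.0990, so q_1 = (0.5883, 0.1961, -0.7845).
q_1·w_2 = 0.5883·4 + 0.1961·(-1) + (-0.7845)·3 = -0.1961.
u_2 = w_2 + 0.1961·q_1 = (4.1154, -0.9615, 2.8462).
‖u_2‖ = 5.0952, so q_2 = (0.8077, -0.1887, 0.5586).
q_1·w_3 = 0.5883·0 + 0.1961·(-2) + (-0.7845)·(-1) = 0.3922; q_2·w_3 = 0.8077·0 + (-0.1887)·(-2) + 0.5586·(-1) = -0.1812.
u_3 = w_3 − 0.3922·q_1 + 0.1812·q_2 = (-0.0844, -2.1111, -0.5911).
‖u_3‖ = 2.1939, so q_3 = (-0.0385, -0.9623, -0.2694).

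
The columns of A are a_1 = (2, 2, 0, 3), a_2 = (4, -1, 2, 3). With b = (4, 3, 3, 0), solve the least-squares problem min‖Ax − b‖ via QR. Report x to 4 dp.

x = (0.4737, 0.3965)

a_1 = (2, 2, 0, 3); ‖a_1‖ = 4.1231, so e_1 = (0.4851, 0.4851, 0.0000, 0.7276).
e_1·a_2 = 0.4851·4 + 0.4851·(-1) + 0.0000·2 + 0.7276·3 = 3.6380.
u_2 = a_2 − 3.6380·e_1 = (2.2353, -2.7647, 2.0000, 0.3529).
‖u_2‖ = 4.0945, so e_2 = (0.5459, -0.6752, 0.4885, 0.0862).
Qᵀb = (3.3955, 1.6234).
Back-substitute: x_2 = 1.6234/4.0945 = 0.3965.
x_1 = (3.3955 − 3.6380·0.3965)/4.1231 = 0.4737.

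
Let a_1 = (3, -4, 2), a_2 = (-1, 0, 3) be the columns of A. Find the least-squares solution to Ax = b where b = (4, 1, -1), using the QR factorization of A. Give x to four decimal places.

e_1 = a_1/‖a_1‖ = (3, -4, 2)/5.3852 = (0.5571, -0.7428, 0.3714).
r_{12} = e_1·a_2 = 0.5571.
u_2 = a_2 − 0.5571·e_1 = (-1.3103, 0.4138, 2.7931).
‖u_2‖ = 3.1128, so e_2 = (-0.4210, 0.1329, 0.8973).
Qᵀb = (1.1142, -2.4482).
Back-substitute: x_2 = -2.4482/3.1128 = -0.7865.
x_1 = (1.1142 − 0.5571·(-0.7865))/5.3852 = 0.2883.

x = (0.2883, -0.7865)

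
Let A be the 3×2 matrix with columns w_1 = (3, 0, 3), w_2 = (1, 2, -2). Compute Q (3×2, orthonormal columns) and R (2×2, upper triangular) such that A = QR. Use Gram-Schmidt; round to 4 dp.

w_1 = (3, 0, 3); ‖w_1‖ = 4.2426, so e_1 = (0.7071, 0.0000, 0.7071).
e_1·w_2 = 0.7071·1 + 0.0000·2 + 0.7071·(-2) = -0.7071.
u_2 = w_2 + 0.7071·e_1 = (1.5000, 2.0000, -1.5000).
‖u_2‖ = 2.9155, so e_2 = (0.5145, 0.6860, -0.5145).

Q = [[0.7071, 0.5145], [0.0000, 0.6860], [0.7071, -0.5145]], R = [[4.2426, -0.7071], [0.0000, 2.9155]]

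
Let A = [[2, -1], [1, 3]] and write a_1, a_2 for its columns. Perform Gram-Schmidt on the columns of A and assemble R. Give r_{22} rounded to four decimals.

a_1 = (2, 1); ‖a_1‖ = 2.2361, so e_1 = (0.8944, 0.4472).
e_1·a_2 = 0.8944·(-1) + 0.4472·3 = 0.4472.
u_2 = a_2 − 0.4472·e_1 = (-1.4000, 2.8000).
r_{22} = ‖u_2‖ = 3.1305.

r_{22} = 3.1305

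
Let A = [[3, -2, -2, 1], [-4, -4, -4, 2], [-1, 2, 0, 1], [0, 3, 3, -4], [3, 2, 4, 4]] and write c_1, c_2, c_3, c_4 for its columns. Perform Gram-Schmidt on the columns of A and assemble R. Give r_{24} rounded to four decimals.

r_{24} = -2.5698

c_1 = (3, -4, -1, 0, 3); ‖c_1‖ = 5.9161, so e_1 = (0.5071, -0.6761, -0.1690, 0.0000, 0.5071).
e_1·c_2 = 0.5071·(-2) + (-0.6761)·(-4) + (-0.1690)·2 + 0.0000·3 + 0.5071·2 = 2.3664.
u_2 = c_2 − 2.3664·e_1 = (-3.2000, -2.4000, 2.4000, 3.0000, 0.8000).
‖u_2‖ = 5.6036, so e_2 = (-0.5711, -0.4283, 0.4283, 0.5354, 0.1428).
r_{24} = e_2·c_4 = -2.5698.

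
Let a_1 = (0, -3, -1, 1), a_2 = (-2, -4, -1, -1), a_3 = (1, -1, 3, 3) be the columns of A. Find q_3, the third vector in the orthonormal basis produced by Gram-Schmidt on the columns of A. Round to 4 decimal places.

q_3 = (-0.1738, -0.2131, 0.9197, 0.2804)

a_1 = (0, -3, -1, 1); ‖a_1‖ = 3.3166, so q_1 = (0.0000, -0.9045, -0.3015, 0.3015).
q_1·a_2 = 0.0000·(-2) + (-0.9045)·(-4) + (-0.3015)·(-1) + 0.3015·(-1) = 3.6181.
u_2 = a_2 − 3.6181·q_1 = (-2.0000, -0.7273, 0.0909, -2.0909).
‖u_2‖ = 2.9848, so q_2 = (-0.6701, -0.2437, 0.0305, -0.7005).
q_1·a_3 = 0.0000·1 + (-0.9045)·(-1) + (-0.3015)·3 + 0.3015·3 = 0.9045; q_2·a_3 = (-0.6701)·1 + (-0.2437)·(-1) + 0.0305·3 + (-0.7005)·3 = -2.4366.
u_3 = a_3 − 0.9045·q_1 + 2.4366·q_2 = (-0.6327, -0.7755, 3.3469, 1.0204).
‖u_3‖ = 3.6394, so q_3 = (-0.1738, -0.2131, 0.9197, 0.2804).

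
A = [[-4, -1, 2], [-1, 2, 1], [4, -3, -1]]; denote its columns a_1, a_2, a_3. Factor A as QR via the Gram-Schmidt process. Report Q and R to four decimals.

a_1 = (-4, -1, 4); ‖a_1‖ = 5.7446, so e_1 = (-0.6963, -0.1741, 0.6963).
e_1·a_2 = (-0.6963)·(-1) + (-0.1741)·2 + 0.6963·(-3) = -1.7408.
u_2 = a_2 + 1.7408·e_1 = (-2.2121, 1.6970, -1.7879).
‖u_2‖ = 3.3121, so e_2 = (-0.6679, 0.5124, -0.5398).
e_1·a_3 = (-0.6963)·2 + (-0.1741)·1 + 0.6963·(-1) = -2.2630; e_2·a_3 = (-0.6679)·2 + 0.5124·1 + (-0.5398)·(-1) = -0.2836.
u_3 = a_3 + 2.2630·e_1 + 0.2836·e_2 = (0.2348, 0.7514, 0.4227).
‖u_3‖ = 0.8935, so e_3 = (0.2628, 0.8409, 0.4730).

Q = [[-0.6963, -0.6679, 0.2628], [-0.1741, 0.5124, 0.8409], [0.6963, -0.5398, 0.4730]], R = [[5.7446, -1.7408, -2.2630], [0.0000, 3.3121, -0.2836], [0.0000, 0.0000, 0.8935]]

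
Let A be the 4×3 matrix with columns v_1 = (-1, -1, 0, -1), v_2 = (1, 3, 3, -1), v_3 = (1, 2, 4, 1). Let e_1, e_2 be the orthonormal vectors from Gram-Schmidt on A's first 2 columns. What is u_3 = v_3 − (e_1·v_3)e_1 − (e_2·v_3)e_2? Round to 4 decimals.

v_1 = (-1, -1, 0, -1); ‖v_1‖ = 1.7321, so e_1 = (-0.5774, -0.5774, 0.0000, -0.5774).
e_1·v_2 = (-0.5774)·1 + (-0.5774)·3 + 0.0000·3 + (-0.5774)·(-1) = -1.7321.
u_2 = v_2 + 1.7321·e_1 = (0.0000, 2.0000, 3.0000, -2.0000).
‖u_2‖ = 4.1231, so e_2 = (0.0000, 0.4851, 0.7276, -0.4851).
e_1·v_3 = (-0.5774)·1 + (-0.5774)·2 + 0.0000·4 + (-0.5774)·1 = -2.3094; e_2·v_3 = (0.0000)·1 + 0.4851·2 + 0.7276·4 + (-0.4851)·1 = 3.3955.
u_3 = v_3 + 2.3094·e_1 − 3.3955·e_2 = (-0.3333, -0.9804, 1.5294, 1.3137).

u_3 = (-0.3333, -0.9804, 1.5294, 1.3137)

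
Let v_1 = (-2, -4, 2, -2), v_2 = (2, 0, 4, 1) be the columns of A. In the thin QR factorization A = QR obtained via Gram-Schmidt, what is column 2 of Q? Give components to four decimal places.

v_1 = (-2, -4, 2, -2); ‖v_1‖ = 5.2915, so e_1 = (-0.3780, -0.7559, 0.3780, -0.3780).
e_1·v_2 = (-0.3780)·2 + (-0.7559)·0 + 0.3780·4 + (-0.3780)·1 = 0.3780.
u_2 = v_2 − 0.3780·e_1 = (2.1429, 0.2857, 3.8571, 1.1429).
‖u_2‖ = 4.5670, so e_2 = (0.4692, 0.0626, 0.8446, 0.2502).

e_2 = (0.4692, 0.0626, 0.8446, 0.2502)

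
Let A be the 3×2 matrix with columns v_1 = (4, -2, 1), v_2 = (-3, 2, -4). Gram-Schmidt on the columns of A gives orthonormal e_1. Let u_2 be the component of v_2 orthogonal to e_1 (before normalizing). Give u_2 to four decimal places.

v_1 = (4, -2, 1); ‖v_1‖ = 4.5826, so e_1 = (0.8729, -0.4364, 0.2182).
e_1·v_2 = 0.8729·(-3) + (-0.4364)·2 + 0.2182·(-4) = -4.3644.
u_2 = v_2 + 4.3644·e_1 = (0.8095, 0.0952, -3.0476).

u_2 = (0.8095, 0.0952, -3.0476)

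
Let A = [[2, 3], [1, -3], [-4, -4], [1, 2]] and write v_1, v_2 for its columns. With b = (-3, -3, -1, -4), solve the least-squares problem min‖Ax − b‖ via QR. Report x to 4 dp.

v_1 = (2, 1, -4, 1); ‖v_1‖ = 4.6904, so q_1 = (0.4264, 0.2132, -0.8528, 0.2132).
q_1·v_2 = 0.4264·3 + 0.2132·(-3) + (-0.8528)·(-4) + 0.2132·2 = 4.4772.
u_2 = v_2 − 4.4772·q_1 = (1.0909, -3.9545, -0.1818, 1.0455).
‖u_2‖ = 4.2373, so q_2 = (0.2575, -0.9333, -0.0429, 0.2467).
Qᵀb = (-1.9188, 1.0835).
Back-substitute: x_2 = 1.0835/4.2373 = 0.2557.
x_1 = (-1.9188 − 4.4772·0.2557)/4.6904 = -0.6532.

x = (-0.6532, 0.2557)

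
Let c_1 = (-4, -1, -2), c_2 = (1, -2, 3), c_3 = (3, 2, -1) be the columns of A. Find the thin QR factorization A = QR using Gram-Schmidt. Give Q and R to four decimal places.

Q = [[-0.8729, -0.1583, 0.4616], [-0.2182, -0.7194, -0.6594], [-0.4364, 0.6763, -0.5934]], R = [[4.5826, -1.7457, -2.6186], [0.0000, 3.3094, -2.5900], [0.0000, 0.0000, 0.6594]]

c_1 = (-4, -1, -2); ‖c_1‖ = 4.5826, so q_1 = (-0.8729, -0.2182, -0.4364).
q_1·c_2 = (-0.8729)·1 + (-0.2182)·(-2) + (-0.4364)·3 = -1.7457.
u_2 = c_2 + 1.7457·q_1 = (-0.5238, -2.3810, 2.2381).
‖u_2‖ = 3.3094, so q_2 = (-0.1583, -0.7194, 0.6763).
q_1·c_3 = (-0.8729)·3 + (-0.2182)·2 + (-0.4364)·(-1) = -2.6186; q_2·c_3 = (-0.1583)·3 + (-0.7194)·2 + 0.6763·(-1) = -2.5900.
u_3 = c_3 + 2.6186·q_1 + 2.5900·q_2 = (0.3043, -0.4348, -0.3913).
‖u_3‖ = 0.6594, so q_3 = (0.4616, -0.6594, -0.5934).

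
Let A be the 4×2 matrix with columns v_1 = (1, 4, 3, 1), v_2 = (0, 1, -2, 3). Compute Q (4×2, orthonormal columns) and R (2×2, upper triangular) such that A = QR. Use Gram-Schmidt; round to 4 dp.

Q = [[0.1925, -0.0099], [0.7698, 0.2280], [0.5774, -0.5650], [0.1925, 0.7929]], R = [[5.1962, 0.1925], [0.0000, 3.7367]]

q_1 = v_1/‖v_1‖ = (1, 4, 3, 1)/5.1962 = (0.1925, 0.7698, 0.5774, 0.1925).
r_{12} = q_1·v_2 = 0.1925.
u_2 = v_2 − 0.1925·q_1 = (-0.0370, 0.8519, -2.1111, 2.9630).
‖u_2‖ = 3.7367, so q_2 = (-0.0099, 0.2280, -0.5650, 0.7929).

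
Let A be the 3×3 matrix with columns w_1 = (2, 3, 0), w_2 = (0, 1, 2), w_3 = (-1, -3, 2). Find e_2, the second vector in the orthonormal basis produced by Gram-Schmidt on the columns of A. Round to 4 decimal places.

e_2 = (-0.2224, 0.1482, 0.9636)

w_1 = (2, 3, 0); ‖w_1‖ = 3.6056, so e_1 = (0.5547, 0.8321, 0.0000).
e_1·w_2 = 0.5547·0 + 0.8321·1 + 0.0000·2 = 0.8321.
u_2 = w_2 − 0.8321·e_1 = (-0.4615, 0.3077, 2.0000).
‖u_2‖ = 2.0755, so e_2 = (-0.2224, 0.1482, 0.9636).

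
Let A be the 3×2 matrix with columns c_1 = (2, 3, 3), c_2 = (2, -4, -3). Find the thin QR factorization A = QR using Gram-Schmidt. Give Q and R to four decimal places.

c_1 = (2, 3, 3); ‖c_1‖ = 4.6904, so e_1 = (0.4264, 0.6396, 0.6396).
e_1·c_2 = 0.4264·2 + 0.6396·(-4) + 0.6396·(-3) = -3.6244.
u_2 = c_2 + 3.6244·e_1 = (3.5455, -1.6818, -0.6818).
‖u_2‖ = 3.9829, so e_2 = (0.8902, -0.4223, -0.1712).

Q = [[0.4264, 0.8902], [0.6396, -0.4223], [0.6396, -0.1712]], R = [[4.6904, -3.6244], [0.0000, 3.9829]]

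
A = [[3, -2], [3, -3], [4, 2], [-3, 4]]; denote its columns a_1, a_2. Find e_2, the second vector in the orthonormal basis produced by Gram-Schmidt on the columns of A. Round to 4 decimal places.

e_2 = (-0.1360, -0.3376, 0.7595, 0.5392)

a_1 = (3, 3, 4, -3); ‖a_1‖ = 6.5574, so e_1 = (0.4575, 0.4575, 0.6100, -0.4575).
e_1·a_2 = 0.4575·(-2) + 0.4575·(-3) + 0.6100·2 + (-0.4575)·4 = -2.8975.
u_2 = a_2 + 2.8975·e_1 = (-0.6744, -1.6744, 3.7674, 2.6744).
‖u_2‖ = 4.9603, so e_2 = (-0.1360, -0.3376, 0.7595, 0.5392).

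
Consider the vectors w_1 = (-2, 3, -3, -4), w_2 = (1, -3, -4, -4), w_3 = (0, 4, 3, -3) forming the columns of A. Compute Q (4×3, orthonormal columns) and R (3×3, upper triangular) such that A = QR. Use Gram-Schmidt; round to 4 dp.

Q = [[-0.3244, 0.3231, 0.4302], [0.4867, -0.7404, 0.1072], [-0.4867, -0.4532, 0.6472], [-0.6489, -0.3769, -0.6201]], R = [[6.1644, 2.7578, 2.4333], [0.0000, 5.8647, -3.1904], [0.0000, 0.0000, 4.2309]]

q_1 = w_1/‖w_1‖ = (-2, 3, -3, -4)/6.1644 = (-0.3244, 0.4867, -0.4867, -0.6489).
r_{12} = q_1·w_2 = 2.7578.
u_2 = w_2 − 2.7578·q_1 = (1.8947, -4.3421, -2.6579, -2.2105).
‖u_2‖ = 5.8647, so q_2 = (0.3231, -0.7404, -0.4532, -0.3769).
r_{13} = q_1·w_3 = 2.4333; r_{23} = q_2·w_3 = -3.1904.
u_3 = w_3 − 2.4333·q_1 + 3.1904·q_2 = (1.8202, 0.4537, 2.7383, -2.6236).
‖u_3‖ = 4.2309, so q_3 = (0.4302, 0.1072, 0.6472, -0.6201).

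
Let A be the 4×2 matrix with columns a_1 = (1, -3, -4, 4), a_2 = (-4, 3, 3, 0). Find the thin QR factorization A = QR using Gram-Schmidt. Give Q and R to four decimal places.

Q = [[0.1543, -0.7787], [-0.4629, 0.2777], [-0.6172, 0.1416], [0.6172, 0.5445]], R = [[6.4807, -3.8576], [0.0000, 4.3725]]

a_1 = (1, -3, -4, 4); ‖a_1‖ = 6.4807, so q_1 = (0.1543, -0.4629, -0.6172, 0.6172).
q_1·a_2 = 0.1543·(-4) + (-0.4629)·3 + (-0.6172)·3 + 0.6172·0 = -3.8576.
u_2 = a_2 + 3.8576·q_1 = (-3.4048, 1.2143, 0.6190, 2.3810).
‖u_2‖ = 4.3725, so q_2 = (-0.7787, 0.2777, 0.1416, 0.5445).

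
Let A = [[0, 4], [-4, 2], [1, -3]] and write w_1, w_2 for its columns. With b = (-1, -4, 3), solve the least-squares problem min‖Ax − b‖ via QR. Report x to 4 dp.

x = (0.8602, -0.3978)

w_1 = (0, -4, 1); ‖w_1‖ = 4.1231, so q_1 = (0.0000, -0.9701, 0.2425).
q_1·w_2 = 0.0000·4 + (-0.9701)·2 + 0.2425·(-3) = -2.6679.
u_2 = w_2 + 2.6679·q_1 = (4.0000, -0.5882, -2.3529).
‖u_2‖ = 4.6779, so q_2 = (0.8551, -0.1257, -0.5030).
Qᵀb = (4.6082, -1.8611).
Back-substitute: x_2 = -1.8611/4.6779 = -0.3978.
x_1 = (4.6082 + 2.6679·(-0.3978))/4.1231 = 0.8602.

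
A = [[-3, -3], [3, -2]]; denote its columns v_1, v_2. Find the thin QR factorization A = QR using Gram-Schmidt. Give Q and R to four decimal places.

v_1 = (-3, 3); ‖v_1‖ = 4.2426, so q_1 = (-0.7071, 0.7071).
q_1·v_2 = (-0.7071)·(-3) + 0.7071·(-2) = 0.7071.
u_2 = v_2 − 0.7071·q_1 = (-2.5000, -2.5000).
‖u_2‖ = 3.5355, so q_2 = (-0.7071, -0.7071).

Q = [[-0.7071, -0.7071], [0.7071, -0.7071]], R = [[4.2426, 0.7071], [0.0000, 3.5355]]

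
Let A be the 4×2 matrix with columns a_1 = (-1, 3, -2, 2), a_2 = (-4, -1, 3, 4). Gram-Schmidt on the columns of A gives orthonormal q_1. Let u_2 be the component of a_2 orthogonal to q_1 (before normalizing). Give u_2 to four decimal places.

a_1 = (-1, 3, -2, 2); ‖a_1‖ = 4.2426, so q_1 = (-0.2357, 0.7071, -0.4714, 0.4714).
q_1·a_2 = (-0.2357)·(-4) + 0.7071·(-1) + (-0.4714)·3 + 0.4714·4 = 0.7071.
u_2 = a_2 − 0.7071·q_1 = (-3.8333, -1.5000, 3.3333, 3.6667).

u_2 = (-3.8333, -1.5000, 3.3333, 3.6667)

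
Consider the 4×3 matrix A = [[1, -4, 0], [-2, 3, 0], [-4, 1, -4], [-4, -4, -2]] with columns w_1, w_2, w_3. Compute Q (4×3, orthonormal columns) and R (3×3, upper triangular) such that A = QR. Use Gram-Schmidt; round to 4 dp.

Q = [[0.1644, -0.6264, -0.1876], [-0.3288, 0.4802, 0.5315], [-0.6576, 0.1879, -0.7191], [-0.6576, -0.5846, 0.4064]], R = [[6.0828, 0.3288, 3.9456], [0.0000, 6.4724, 0.4176], [0.0000, 0.0000, 2.0635]]

q_1 = w_1/‖w_1‖ = (1, -2, -4, -4)/6.0828 = (0.1644, -0.3288, -0.6576, -0.6576).
r_{12} = q_1·w_2 = 0.3288.
u_2 = w_2 − 0.3288·q_1 = (-4.0541, 3.1081, 1.2162, -3.7838).
‖u_2‖ = 6.4724, so q_2 = (-0.6264, 0.4802, 0.1879, -0.5846).
r_{13} = q_1·w_3 = 3.9456; r_{23} = q_2·w_3 = 0.4176.
u_3 = w_3 − 3.9456·q_1 − 0.4176·q_2 = (-0.3871, 1.0968, -1.4839, 0.8387).
‖u_3‖ = 2.0635, so q_3 = (-0.1876, 0.5315, -0.7191, 0.4064).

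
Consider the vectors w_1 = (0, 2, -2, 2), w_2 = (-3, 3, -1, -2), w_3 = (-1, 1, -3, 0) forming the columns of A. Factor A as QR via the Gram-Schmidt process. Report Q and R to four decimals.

e_1 = w_1/‖w_1‖ = (0, 2, -2, 2)/3.4641 = (0.0000, 0.5774, -0.5774, 0.5774).
r_{12} = e_1·w_2 = 1.1547.
u_2 = w_2 − 1.1547·e_1 = (-3.0000, 2.3333, -0.3333, -2.6667).
‖u_2‖ = 4.6547, so e_2 = (-0.6445, 0.5013, -0.0716, -0.5729).
r_{13} = e_1·w_3 = 2.3094; r_{23} = e_2·w_3 = 1.3606.
u_3 = w_3 − 2.3094·e_1 − 1.3606·e_2 = (-0.1231, -1.0154, -1.5692, -0.5538).
‖u_3‖ = 1.9533, so e_3 = (-0.0630, -0.5198, -0.8034, -0.2835).

Q = [[0.0000, -0.6445, -0.0630], [0.5774, 0.5013, -0.5198], [-0.5774, -0.0716, -0.8034], [0.5774, -0.5729, -0.2835]], R = [[3.4641, 1.1547, 2.3094], [0.0000, 4.6547, 1.3606], [0.0000, 0.0000, 1.9533]]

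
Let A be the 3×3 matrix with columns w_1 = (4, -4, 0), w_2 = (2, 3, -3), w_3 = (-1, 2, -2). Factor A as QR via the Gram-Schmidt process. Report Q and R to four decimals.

Q = [[0.7071, 0.5392, -0.4575], [-0.7071, 0.5392, -0.4575], [0.0000, -0.6470, -0.7625]], R = [[5.6569, -0.7071, -2.1213], [0.0000, 4.6368, 1.8332], [0.0000, 0.0000, 1.0675]]

w_1 = (4, -4, 0); ‖w_1‖ = 5.6569, so e_1 = (0.7071, -0.7071, 0.0000).
e_1·w_2 = 0.7071·2 + (-0.7071)·3 + 0.0000·(-3) = -0.7071.
u_2 = w_2 + 0.7071·e_1 = (2.5000, 2.5000, -3.0000).
‖u_2‖ = 4.6368, so e_2 = (0.5392, 0.5392, -0.6470).
e_1·w_3 = 0.7071·(-1) + (-0.7071)·2 + 0.0000·(-2) = -2.1213; e_2·w_3 = 0.5392·(-1) + 0.5392·2 + (-0.6470)·(-2) = 1.8332.
u_3 = w_3 + 2.1213·e_1 − 1.8332·e_2 = (-0.4884, -0.4884, -0.8140).
‖u_3‖ = 1.0675, so e_3 = (-0.4575, -0.4575, -0.7625).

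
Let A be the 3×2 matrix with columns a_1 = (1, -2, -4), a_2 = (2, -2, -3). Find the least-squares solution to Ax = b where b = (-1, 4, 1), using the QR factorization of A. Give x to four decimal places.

a_1 = (1, -2, -4); ‖a_1‖ = 4.5826, so q_1 = (0.2182, -0.4364, -0.8729).
q_1·a_2 = 0.2182·2 + (-0.4364)·(-2) + (-0.8729)·(-3) = 3.9279.
u_2 = a_2 − 3.9279·q_1 = (1.1429, -0.2857, 0.4286).
‖u_2‖ = 1.2536, so q_2 = (0.9117, -0.2279, 0.3419).
Qᵀb = (-2.8368, -1.4815).
Back-substitute: x_2 = -1.4815/1.2536 = -1.1818.
x_1 = (-2.8368 − 3.9279·(-1.1818))/4.5826 = 0.3939.

x = (0.3939, -1.1818)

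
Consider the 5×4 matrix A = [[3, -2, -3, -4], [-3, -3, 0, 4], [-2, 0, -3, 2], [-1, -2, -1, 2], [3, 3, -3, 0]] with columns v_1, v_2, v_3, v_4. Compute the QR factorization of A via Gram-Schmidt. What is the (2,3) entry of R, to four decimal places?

r_{23} = 0.8552

e_1 = v_1/‖v_1‖ = (3, -3, -2, -1, 3)/5.6569 = (0.5303, -0.5303, -0.3536, -0.1768, 0.5303).
r_{12} = e_1·v_2 = 2.4749.
u_2 = v_2 − 2.4749·e_1 = (-3.3125, -1.6875, 0.8750, -1.5625, 1.6875).
‖u_2‖ = 4.4581, so e_2 = (-0.7430, -0.3785, 0.1963, -0.3505, 0.3785).
r_{23} = e_2·v_3 = 0.8552.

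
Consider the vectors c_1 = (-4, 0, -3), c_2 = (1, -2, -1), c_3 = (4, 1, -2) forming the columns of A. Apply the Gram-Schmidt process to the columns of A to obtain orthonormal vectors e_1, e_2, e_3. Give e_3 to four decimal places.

c_1 = (-4, 0, -3); ‖c_1‖ = 5.0000, so e_1 = (-0.8000, 0.0000, -0.6000).
e_1·c_2 = (-0.8000)·1 + 0.0000·(-2) + (-0.6000)·(-1) = -0.2000.
u_2 = c_2 + 0.2000·e_1 = (0.8400, -2.0000, -1.1200).
‖u_2‖ = 2.4413, so e_2 = (0.3441, -0.8192, -0.4588).
e_1·c_3 = (-0.8000)·4 + 0.0000·1 + (-0.6000)·(-2) = -2.0000; e_2·c_3 = 0.3441·4 + (-0.8192)·1 + (-0.4588)·(-2) = 1.4746.
u_3 = c_3 + 2.0000·e_1 − 1.4746·e_2 = (1.8926, 2.2081, -2.5235).
‖u_3‖ = 3.8504, so e_3 = (0.4915, 0.5735, -0.6554).

e_3 = (0.4915, 0.5735, -0.6554)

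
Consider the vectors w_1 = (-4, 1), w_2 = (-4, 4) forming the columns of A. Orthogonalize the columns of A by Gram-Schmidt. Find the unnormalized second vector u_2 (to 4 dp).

u_2 = (0.7059, 2.8235)

e_1 = w_1/‖w_1‖ = (-4, 1)/4.1231 = (-0.9701, 0.2425).
r_{12} = e_1·w_2 = 4.8507.
u_2 = w_2 − 4.8507·e_1 = (0.7059, 2.8235).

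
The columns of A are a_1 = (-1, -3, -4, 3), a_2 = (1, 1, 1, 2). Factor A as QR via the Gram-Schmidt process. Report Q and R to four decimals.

Q = [[-0.1690, 0.3593], [-0.5071, 0.3158], [-0.6761, 0.2940], [0.5071, 0.8275]], R = [[5.9161, -0.3381], [0.0000, 2.6241]]

a_1 = (-1, -3, -4, 3); ‖a_1‖ = 5.9161, so q_1 = (-0.1690, -0.5071, -0.6761, 0.5071).
q_1·a_2 = (-0.1690)·1 + (-0.5071)·1 + (-0.6761)·1 + 0.5071·2 = -0.3381.
u_2 = a_2 + 0.3381·q_1 = (0.9429, 0.8286, 0.7714, 2.1714).
‖u_2‖ = 2.6241, so q_2 = (0.3593, 0.3158, 0.2940, 0.8275).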